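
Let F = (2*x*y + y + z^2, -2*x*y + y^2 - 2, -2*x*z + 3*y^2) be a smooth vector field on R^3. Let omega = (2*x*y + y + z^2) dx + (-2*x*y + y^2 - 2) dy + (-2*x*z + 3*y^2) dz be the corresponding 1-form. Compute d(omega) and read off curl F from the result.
d(omega) = (6*y) dy ∧ dz + (4*z) dz ∧ dx + (-2*x - 2*y - 1) dx ∧ dy; curl F = (6*y, 4*z, -2*x - 2*y - 1)

d omega = sum_{i<j} (∂f_j/∂x_i - ∂f_i/∂x_j) dx_i ∧ dx_j. Under the identification (dy ∧ dz, dz ∧ dx, dx ∧ dy) ↔ (e_x, e_y, e_z), the coefficients are exactly the components of curl F. Compute:
  ∂R/∂y - ∂Q/∂z = (6*y) - (0) = 6*y
  ∂P/∂z - ∂R/∂x = (2*z) - (-2*z) = 4*z
  ∂Q/∂x - ∂P/∂y = (-2*y) - (2*x + 1) = -2*x - 2*y - 1.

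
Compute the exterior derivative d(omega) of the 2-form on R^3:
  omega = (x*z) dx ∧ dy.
d(omega) = (x) dx ∧ dy ∧ dz

For a 2-form omega = sum_{i<j} g_{ij} dx_i ∧ dx_j, the exterior derivative is
  d(omega) = sum_{i<j} d(g_{ij}) ∧ dx_i ∧ dx_j = sum_{i<j, k} (∂g_{ij}/∂x_k) dx_k ∧ dx_i ∧ dx_j.
Expand each term, using dx_k ∧ dx_i ∧ dx_j = sgn(permutation) dx_{(a)} ∧ dx_{(b)} ∧ dx_{(c)} with (a < b < c) sorted:
  d(x*z) includes (∂/∂z)(x*z) dz = (x) dz, which multiplied by dx ∧ dy gives (x) dx ∧ dy ∧ dz
Collecting like 3-forms: d(omega) = (x) dx ∧ dy ∧ dz.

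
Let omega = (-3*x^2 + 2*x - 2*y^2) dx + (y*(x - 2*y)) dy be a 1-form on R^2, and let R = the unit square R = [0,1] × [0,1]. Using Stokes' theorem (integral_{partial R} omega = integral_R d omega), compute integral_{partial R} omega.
integral_(partial R) omega = 5/2

Stokes: integral_partial_R omega = integral_R d omega with d omega = (∂Q/∂x - ∂P/∂y) dx ∧ dy.
  ∂Q/∂x = y
  ∂P/∂y = -4*y
  integrand = ∂Q/∂x - ∂P/∂y = 5*y.
Integrating over R: integral_0^1 integral_0^1 (5*y) dx dy = 5/2.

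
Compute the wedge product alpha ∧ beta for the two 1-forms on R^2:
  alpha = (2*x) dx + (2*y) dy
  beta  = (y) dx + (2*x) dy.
alpha ∧ beta = (4*x^2 - 2*y^2) dx ∧ dy

Distribute the wedge, using dx_i ∧ dx_j = -dx_j ∧ dx_i and dx_i ∧ dx_i = 0. For each pair (i, j) with i < j, the coefficient of dx_i ∧ dx_j in alpha ∧ beta is (alpha_i * beta_j - alpha_j * beta_i). Collecting: alpha ∧ beta = (4*x^2 - 2*y^2) dx ∧ dy.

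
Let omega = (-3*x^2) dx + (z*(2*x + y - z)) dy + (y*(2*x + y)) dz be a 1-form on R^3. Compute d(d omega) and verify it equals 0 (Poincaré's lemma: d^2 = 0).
d(d omega) = 0

Step 1: d omega = sum_{i<j} (∂f_j/∂x_i - ∂f_i/∂x_j) dx_i ∧ dx_j:
  coeff of dx ∧ dy: 2*z
  coeff of dx ∧ dz: 2*y
  coeff of dy ∧ dz: y + 2*z
Step 2: Apply d again to each 2-form coefficient. The only possible 3-form in R^3 is dx ∧ dy ∧ dz, with coefficient
  ∂(coeff of dy∧dz)/∂x - ∂(coeff of dx∧dz)/∂y + ∂(coeff of dx∧dy)/∂z
  = ∂/∂x (y + 2*z) - ∂/∂y (2*y) + ∂/∂z (2*z).
Each of these terms simplifies to sums of mixed partials that cancel in pairs. The result is 0 (by equality of mixed partials for smooth functions — Schwarz / Clairaut).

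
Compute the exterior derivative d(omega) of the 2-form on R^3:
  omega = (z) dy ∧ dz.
d(omega) = 0

For a 2-form omega = sum_{i<j} g_{ij} dx_i ∧ dx_j, the exterior derivative is
  d(omega) = sum_{i<j} d(g_{ij}) ∧ dx_i ∧ dx_j = sum_{i<j, k} (∂g_{ij}/∂x_k) dx_k ∧ dx_i ∧ dx_j.
Expand each term, using dx_k ∧ dx_i ∧ dx_j = sgn(permutation) dx_{(a)} ∧ dx_{(b)} ∧ dx_{(c)} with (a < b < c) sorted:

Collecting like 3-forms: d(omega) = 0.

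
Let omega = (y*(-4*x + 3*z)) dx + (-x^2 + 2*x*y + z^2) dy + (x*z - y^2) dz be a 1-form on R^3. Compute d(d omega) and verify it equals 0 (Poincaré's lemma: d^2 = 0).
d(d omega) = 0

Step 1: d omega = sum_{i<j} (∂f_j/∂x_i - ∂f_i/∂x_j) dx_i ∧ dx_j:
  coeff of dx ∧ dy: 2*x + 2*y - 3*z
  coeff of dx ∧ dz: -3*y + z
  coeff of dy ∧ dz: -2*y - 2*z
Step 2: Apply d again to each 2-form coefficient. The only possible 3-form in R^3 is dx ∧ dy ∧ dz, with coefficient
  ∂(coeff of dy∧dz)/∂x - ∂(coeff of dx∧dz)/∂y + ∂(coeff of dx∧dy)/∂z
  = ∂/∂x (-2*y - 2*z) - ∂/∂y (-3*y + z) + ∂/∂z (2*x + 2*y - 3*z).
Each of these terms simplifies to sums of mixed partials that cancel in pairs. The result is 0 (by equality of mixed partials for smooth functions — Schwarz / Clairaut).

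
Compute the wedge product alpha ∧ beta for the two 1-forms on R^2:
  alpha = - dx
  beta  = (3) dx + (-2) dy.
alpha ∧ beta = (2) dx ∧ dy

Distribute the wedge, using dx_i ∧ dx_j = -dx_j ∧ dx_i and dx_i ∧ dx_i = 0. For each pair (i, j) with i < j, the coefficient of dx_i ∧ dx_j in alpha ∧ beta is (alpha_i * beta_j - alpha_j * beta_i). Collecting: alpha ∧ beta = (2) dx ∧ dy.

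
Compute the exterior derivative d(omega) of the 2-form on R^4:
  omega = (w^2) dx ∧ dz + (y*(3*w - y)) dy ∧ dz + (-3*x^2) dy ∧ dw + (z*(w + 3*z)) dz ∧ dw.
d(omega) = (2*w) dx ∧ dz ∧ dw + (3*y) dy ∧ dz ∧ dw + (-6*x) dx ∧ dy ∧ dw

For a 2-form omega = sum_{i<j} g_{ij} dx_i ∧ dx_j, the exterior derivative is
  d(omega) = sum_{i<j} d(g_{ij}) ∧ dx_i ∧ dx_j = sum_{i<j, k} (∂g_{ij}/∂x_k) dx_k ∧ dx_i ∧ dx_j.
Expand each term, using dx_k ∧ dx_i ∧ dx_j = sgn(permutation) dx_{(a)} ∧ dx_{(b)} ∧ dx_{(c)} with (a < b < c) sorted:
  d(w^2) includes (∂/∂w)(w^2) dw = (2*w) dw, which multiplied by dx ∧ dz gives (2*w) dx ∧ dz ∧ dw
  d(y*(3*w - y)) includes (∂/∂w)(y*(3*w - y)) dw = (3*y) dw, which multiplied by dy ∧ dz gives (3*y) dy ∧ dz ∧ dw
  d(-3*x^2) includes (∂/∂x)(-3*x^2) dx = (-6*x) dx, which multiplied by dy ∧ dw gives (-6*x) dx ∧ dy ∧ dw
Collecting like 3-forms: d(omega) = (2*w) dx ∧ dz ∧ dw + (3*y) dy ∧ dz ∧ dw + (-6*x) dx ∧ dy ∧ dw.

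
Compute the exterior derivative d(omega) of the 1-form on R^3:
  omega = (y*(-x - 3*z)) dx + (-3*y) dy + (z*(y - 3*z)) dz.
d(omega) = (x + 3*z) dx ∧ dy + (3*y) dx ∧ dz + (z) dy ∧ dz

For a 1-form omega = sum_i f_i dx_i, the exterior derivative is
  d(omega) = sum_{i < j} (∂f_j/∂x_i - ∂f_i/∂x_j) dx_i ∧ dx_j.
  coefficient of dx ∧ dy: ∂f_2/∂x - ∂f_1/∂y = ∂(-3*y)/∂x - ∂(y*(-x - 3*z))/∂y = x + 3*z
  coefficient of dx ∧ dz: ∂f_3/∂x - ∂f_1/∂z = ∂(z*(y - 3*z))/∂x - ∂(y*(-x - 3*z))/∂z = 3*y
  coefficient of dy ∧ dz: ∂f_3/∂y - ∂f_2/∂z = ∂(z*(y - 3*z))/∂y - ∂(-3*y)/∂z = z
Assembling: d(omega) = (x + 3*z) dx ∧ dy + (3*y) dx ∧ dz + (z) dy ∧ dz.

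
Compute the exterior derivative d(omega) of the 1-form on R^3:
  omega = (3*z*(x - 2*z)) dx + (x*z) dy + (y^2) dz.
d(omega) = (z) dx ∧ dy + (-3*x + 12*z) dx ∧ dz + (-x + 2*y) dy ∧ dz

For a 1-form omega = sum_i f_i dx_i, the exterior derivative is
  d(omega) = sum_{i < j} (∂f_j/∂x_i - ∂f_i/∂x_j) dx_i ∧ dx_j.
  coefficient of dx ∧ dy: ∂f_2/∂x - ∂f_1/∂y = ∂(x*z)/∂x - ∂(3*z*(x - 2*z))/∂y = z
  coefficient of dx ∧ dz: ∂f_3/∂x - ∂f_1/∂z = ∂(y^2)/∂x - ∂(3*z*(x - 2*z))/∂z = -3*x + 12*z
  coefficient of dy ∧ dz: ∂f_3/∂y - ∂f_2/∂z = ∂(y^2)/∂y - ∂(x*z)/∂z = -x + 2*y
Assembling: d(omega) = (z) dx ∧ dy + (-3*x + 12*z) dx ∧ dz + (-x + 2*y) dy ∧ dz.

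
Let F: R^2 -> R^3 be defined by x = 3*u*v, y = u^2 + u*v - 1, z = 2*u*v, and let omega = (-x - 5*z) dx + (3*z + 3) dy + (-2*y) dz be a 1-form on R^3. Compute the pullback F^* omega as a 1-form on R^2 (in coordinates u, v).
F^* omega = (8*u^2*v - 37*u*v^2 + 6*u + 7*v) du + (u*(-4*u^2 - 37*u*v + 7)) dv

Using F^*(f dg) = (f ∘ F) d(g ∘ F), substitute each coordinate x_i by F_i(u, v) in f_i, and replace dx_i by d F_i = (∂F_i/∂u) du + (∂F_i/∂v) dv.
  For the x component: f_1(F) = -13*u*v; d F_1 = (3*v) du + (3*u) dv
  For the y component: f_2(F) = 6*u*v + 3; d F_2 = (2*u + v) du + (u) dv
  For the z component: f_3(F) = -2*u^2 - 2*u*v + 2; d F_3 = (2*v) du + (2*u) dv
Combining and collecting du, dv coefficients:
  coeff of du: 8*u^2*v - 37*u*v^2 + 6*u + 7*v
  coeff of dv: u*(-4*u^2 - 37*u*v + 7)
F^* omega = (8*u^2*v - 37*u*v^2 + 6*u + 7*v) du + (u*(-4*u^2 - 37*u*v + 7)) dv.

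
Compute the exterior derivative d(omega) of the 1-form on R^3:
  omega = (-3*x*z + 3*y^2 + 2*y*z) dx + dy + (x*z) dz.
d(omega) = (-6*y - 2*z) dx ∧ dy + (3*x - 2*y + z) dx ∧ dz

For a 1-form omega = sum_i f_i dx_i, the exterior derivative is
  d(omega) = sum_{i < j} (∂f_j/∂x_i - ∂f_i/∂x_j) dx_i ∧ dx_j.
  coefficient of dx ∧ dy: ∂f_2/∂x - ∂f_1/∂y = ∂(1)/∂x - ∂(-3*x*z + 3*y^2 + 2*y*z)/∂y = -6*y - 2*z
  coefficient of dx ∧ dz: ∂f_3/∂x - ∂f_1/∂z = ∂(x*z)/∂x - ∂(-3*x*z + 3*y^2 + 2*y*z)/∂z = 3*x - 2*y + z
Assembling: d(omega) = (-6*y - 2*z) dx ∧ dy + (3*x - 2*y + z) dx ∧ dz.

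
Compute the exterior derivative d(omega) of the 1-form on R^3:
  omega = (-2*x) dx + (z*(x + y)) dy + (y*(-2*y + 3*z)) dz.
d(omega) = (z) dx ∧ dy + (-x - 5*y + 3*z) dy ∧ dz

For a 1-form omega = sum_i f_i dx_i, the exterior derivative is
  d(omega) = sum_{i < j} (∂f_j/∂x_i - ∂f_i/∂x_j) dx_i ∧ dx_j.
  coefficient of dx ∧ dy: ∂f_2/∂x - ∂f_1/∂y = ∂(z*(x + y))/∂x - ∂(-2*x)/∂y = z
  coefficient of dy ∧ dz: ∂f_3/∂y - ∂f_2/∂z = ∂(y*(-2*y + 3*z))/∂y - ∂(z*(x + y))/∂z = -x - 5*y + 3*z
Assembling: d(omega) = (z) dx ∧ dy + (-x - 5*y + 3*z) dy ∧ dz.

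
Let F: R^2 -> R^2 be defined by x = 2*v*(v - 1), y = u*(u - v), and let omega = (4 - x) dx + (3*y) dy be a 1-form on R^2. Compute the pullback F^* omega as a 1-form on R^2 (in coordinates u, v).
F^* omega = (3*u*(2*u^2 - 3*u*v + v^2)) du + (-3*u^3 + 3*u^2*v - 8*v^3 + 12*v^2 + 12*v - 8) dv

Using F^*(f dg) = (f ∘ F) d(g ∘ F), substitute each coordinate x_i by F_i(u, v) in f_i, and replace dx_i by d F_i = (∂F_i/∂u) du + (∂F_i/∂v) dv.
  For the x component: f_1(F) = -2*v^2 + 2*v + 4; d F_1 = (0) du + (4*v - 2) dv
  For the y component: f_2(F) = 3*u*(u - v); d F_2 = (2*u - v) du + (-u) dv
Combining and collecting du, dv coefficients:
  coeff of du: 3*u*(2*u^2 - 3*u*v + v^2)
  coeff of dv: -3*u^3 + 3*u^2*v - 8*v^3 + 12*v^2 + 12*v - 8
F^* omega = (3*u*(2*u^2 - 3*u*v + v^2)) du + (-3*u^3 + 3*u^2*v - 8*v^3 + 12*v^2 + 12*v - 8) dv.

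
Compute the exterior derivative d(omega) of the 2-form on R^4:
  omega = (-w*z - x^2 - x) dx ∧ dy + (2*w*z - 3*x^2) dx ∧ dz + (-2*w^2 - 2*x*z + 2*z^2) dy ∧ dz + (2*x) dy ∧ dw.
d(omega) = (-w - 2*z) dx ∧ dy ∧ dz + (2 - z) dx ∧ dy ∧ dw + (2*z) dx ∧ dz ∧ dw + (-4*w) dy ∧ dz ∧ dw

For a 2-form omega = sum_{i<j} g_{ij} dx_i ∧ dx_j, the exterior derivative is
  d(omega) = sum_{i<j} d(g_{ij}) ∧ dx_i ∧ dx_j = sum_{i<j, k} (∂g_{ij}/∂x_k) dx_k ∧ dx_i ∧ dx_j.
Expand each term, using dx_k ∧ dx_i ∧ dx_j = sgn(permutation) dx_{(a)} ∧ dx_{(b)} ∧ dx_{(c)} with (a < b < c) sorted:
  d(-w*z - x^2 - x) includes (∂/∂z)(-w*z - x^2 - x) dz = (-w) dz, which multiplied by dx ∧ dy gives (-w) dx ∧ dy ∧ dz
  d(-w*z - x^2 - x) includes (∂/∂w)(-w*z - x^2 - x) dw = (-z) dw, which multiplied by dx ∧ dy gives (-z) dx ∧ dy ∧ dw
  d(2*w*z - 3*x^2) includes (∂/∂w)(2*w*z - 3*x^2) dw = (2*z) dw, which multiplied by dx ∧ dz gives (2*z) dx ∧ dz ∧ dw
  d(-2*w^2 - 2*x*z + 2*z^2) includes (∂/∂x)(-2*w^2 - 2*x*z + 2*z^2) dx = (-2*z) dx, which multiplied by dy ∧ dz gives (-2*z) dx ∧ dy ∧ dz
  d(-2*w^2 - 2*x*z + 2*z^2) includes (∂/∂w)(-2*w^2 - 2*x*z + 2*z^2) dw = (-4*w) dw, which multiplied by dy ∧ dz gives (-4*w) dy ∧ dz ∧ dw
  d(2*x) includes (∂/∂x)(2*x) dx = (2) dx, which multiplied by dy ∧ dw gives (2) dx ∧ dy ∧ dw
Collecting like 3-forms: d(omega) = (-w - 2*z) dx ∧ dy ∧ dz + (2 - z) dx ∧ dy ∧ dw + (2*z) dx ∧ dz ∧ dw + (-4*w) dy ∧ dz ∧ dw.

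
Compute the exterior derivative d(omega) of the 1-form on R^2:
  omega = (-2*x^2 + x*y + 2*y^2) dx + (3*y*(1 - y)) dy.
d(omega) = (-x - 4*y) dx ∧ dy

For a 1-form omega = sum_i f_i dx_i, the exterior derivative is
  d(omega) = sum_{i < j} (∂f_j/∂x_i - ∂f_i/∂x_j) dx_i ∧ dx_j.
  coefficient of dx ∧ dy: ∂f_2/∂x - ∂f_1/∂y = ∂(3*y*(1 - y))/∂x - ∂(-2*x^2 + x*y + 2*y^2)/∂y = -x - 4*y
Assembling: d(omega) = (-x - 4*y) dx ∧ dy.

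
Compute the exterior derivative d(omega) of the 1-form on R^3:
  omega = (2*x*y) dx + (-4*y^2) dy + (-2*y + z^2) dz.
d(omega) = (-2*x) dx ∧ dy + (-2) dy ∧ dz

For a 1-form omega = sum_i f_i dx_i, the exterior derivative is
  d(omega) = sum_{i < j} (∂f_j/∂x_i - ∂f_i/∂x_j) dx_i ∧ dx_j.
  coefficient of dx ∧ dy: ∂f_2/∂x - ∂f_1/∂y = ∂(-4*y^2)/∂x - ∂(2*x*y)/∂y = -2*x
  coefficient of dy ∧ dz: ∂f_3/∂y - ∂f_2/∂z = ∂(-2*y + z^2)/∂y - ∂(-4*y^2)/∂z = -2
Assembling: d(omega) = (-2*x) dx ∧ dy + (-2) dy ∧ dz.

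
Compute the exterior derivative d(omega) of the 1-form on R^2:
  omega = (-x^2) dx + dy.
d(omega) = 0

For a 1-form omega = sum_i f_i dx_i, the exterior derivative is
  d(omega) = sum_{i < j} (∂f_j/∂x_i - ∂f_i/∂x_j) dx_i ∧ dx_j.

Assembling: d(omega) = 0.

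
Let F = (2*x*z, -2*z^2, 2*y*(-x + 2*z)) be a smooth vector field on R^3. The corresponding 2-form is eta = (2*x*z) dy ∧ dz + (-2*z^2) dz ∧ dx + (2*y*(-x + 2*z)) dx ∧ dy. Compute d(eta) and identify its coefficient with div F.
d(eta) = (4*y + 2*z) dx ∧ dy ∧ dz; div F = 4*y + 2*z

For a 2-form in R^3 of the form above, applying d gives a 3-form with coefficient ∂P/∂x + ∂Q/∂y + ∂R/∂z:
  ∂P/∂x = 2*z
  ∂Q/∂y = 0
  ∂R/∂z = 4*y
Sum = 4*y + 2*z, which is exactly div F.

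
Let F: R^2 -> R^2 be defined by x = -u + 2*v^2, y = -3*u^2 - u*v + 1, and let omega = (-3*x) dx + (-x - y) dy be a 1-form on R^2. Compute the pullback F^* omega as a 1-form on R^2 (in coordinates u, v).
F^* omega = (-18*u^3 - 9*u^2*v - 6*u^2 + 11*u*v^2 - u*v + 3*u + 2*v^3 + 6*v^2 + v) du + (-3*u^3 - u^2*v - u^2 + 2*u*v^2 + 12*u*v + u - 24*v^3) dv

Using F^*(f dg) = (f ∘ F) d(g ∘ F), substitute each coordinate x_i by F_i(u, v) in f_i, and replace dx_i by d F_i = (∂F_i/∂u) du + (∂F_i/∂v) dv.
  For the x component: f_1(F) = 3*u - 6*v^2; d F_1 = (-1) du + (4*v) dv
  For the y component: f_2(F) = 3*u^2 + u*v + u - 2*v^2 - 1; d F_2 = (-6*u - v) du + (-u) dv
Combining and collecting du, dv coefficients:
  coeff of du: -18*u^3 - 9*u^2*v - 6*u^2 + 11*u*v^2 - u*v + 3*u + 2*v^3 + 6*v^2 + v
  coeff of dv: -3*u^3 - u^2*v - u^2 + 2*u*v^2 + 12*u*v + u - 24*v^3
F^* omega = (-18*u^3 - 9*u^2*v - 6*u^2 + 11*u*v^2 - u*v + 3*u + 2*v^3 + 6*v^2 + v) du + (-3*u^3 - u^2*v - u^2 + 2*u*v^2 + 12*u*v + u - 24*v^3) dv.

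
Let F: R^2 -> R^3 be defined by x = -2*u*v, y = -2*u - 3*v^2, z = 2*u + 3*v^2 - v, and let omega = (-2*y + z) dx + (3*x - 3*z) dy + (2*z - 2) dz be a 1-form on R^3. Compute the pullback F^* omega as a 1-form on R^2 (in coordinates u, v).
F^* omega = (20*u - 18*v^3 + 32*v^2 - 10*v - 4) du + (-12*u^2 + 18*u*v^2 + 62*u*v - 4*u + 90*v^3 - 36*v^2 - 10*v + 2) dv

Using F^*(f dg) = (f ∘ F) d(g ∘ F), substitute each coordinate x_i by F_i(u, v) in f_i, and replace dx_i by d F_i = (∂F_i/∂u) du + (∂F_i/∂v) dv.
  For the x component: f_1(F) = 6*u + 9*v^2 - v; d F_1 = (-2*v) du + (-2*u) dv
  For the y component: f_2(F) = -6*u*v - 6*u - 9*v^2 + 3*v; d F_2 = (-2) du + (-6*v) dv
  For the z component: f_3(F) = 4*u + 6*v^2 - 2*v - 2; d F_3 = (2) du + (6*v - 1) dv
Combining and collecting du, dv coefficients:
  coeff of du: 20*u - 18*v^3 + 32*v^2 - 10*v - 4
  coeff of dv: -12*u^2 + 18*u*v^2 + 62*u*v - 4*u + 90*v^3 - 36*v^2 - 10*v + 2
F^* omega = (20*u - 18*v^3 + 32*v^2 - 10*v - 4) du + (-12*u^2 + 18*u*v^2 + 62*u*v - 4*u + 90*v^3 - 36*v^2 - 10*v + 2) dv.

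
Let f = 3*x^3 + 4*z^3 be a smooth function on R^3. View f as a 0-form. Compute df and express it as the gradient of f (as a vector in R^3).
df = (9*x^2) dx + (0) dy + (12*z^2) dz; grad f = (9*x^2, 0, 12*z^2)

For a 0-form f, d f = (∂f/∂x) dx + (∂f/∂y) dy + (∂f/∂z) dz. The components of the vector representation are exactly the entries of grad f in Cartesian coordinates:
  ∂f/∂x = 9*x^2
  ∂f/∂y = 0
  ∂f/∂z = 12*z^2.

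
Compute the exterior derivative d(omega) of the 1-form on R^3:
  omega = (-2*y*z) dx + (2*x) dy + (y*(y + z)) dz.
d(omega) = (2*z + 2) dx ∧ dy + (2*y) dx ∧ dz + (2*y + z) dy ∧ dz

For a 1-form omega = sum_i f_i dx_i, the exterior derivative is
  d(omega) = sum_{i < j} (∂f_j/∂x_i - ∂f_i/∂x_j) dx_i ∧ dx_j.
  coefficient of dx ∧ dy: ∂f_2/∂x - ∂f_1/∂y = ∂(2*x)/∂x - ∂(-2*y*z)/∂y = 2*z + 2
  coefficient of dx ∧ dz: ∂f_3/∂x - ∂f_1/∂z = ∂(y*(y + z))/∂x - ∂(-2*y*z)/∂z = 2*y
  coefficient of dy ∧ dz: ∂f_3/∂y - ∂f_2/∂z = ∂(y*(y + z))/∂y - ∂(2*x)/∂z = 2*y + z
Assembling: d(omega) = (2*z + 2) dx ∧ dy + (2*y) dx ∧ dz + (2*y + z) dy ∧ dz.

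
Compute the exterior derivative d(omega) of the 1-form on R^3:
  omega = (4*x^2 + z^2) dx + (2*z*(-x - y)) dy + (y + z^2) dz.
d(omega) = (-2*z) dx ∧ dy + (-2*z) dx ∧ dz + (2*x + 2*y + 1) dy ∧ dz

For a 1-form omega = sum_i f_i dx_i, the exterior derivative is
  d(omega) = sum_{i < j} (∂f_j/∂x_i - ∂f_i/∂x_j) dx_i ∧ dx_j.
  coefficient of dx ∧ dy: ∂f_2/∂x - ∂f_1/∂y = ∂(2*z*(-x - y))/∂x - ∂(4*x^2 + z^2)/∂y = -2*z
  coefficient of dx ∧ dz: ∂f_3/∂x - ∂f_1/∂z = ∂(y + z^2)/∂x - ∂(4*x^2 + z^2)/∂z = -2*z
  coefficient of dy ∧ dz: ∂f_3/∂y - ∂f_2/∂z = ∂(y + z^2)/∂y - ∂(2*z*(-x - y))/∂z = 2*x + 2*y + 1
Assembling: d(omega) = (-2*z) dx ∧ dy + (-2*z) dx ∧ dz + (2*x + 2*y + 1) dy ∧ dz.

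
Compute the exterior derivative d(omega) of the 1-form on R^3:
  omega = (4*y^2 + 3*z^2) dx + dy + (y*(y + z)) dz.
d(omega) = (-8*y) dx ∧ dy + (-6*z) dx ∧ dz + (2*y + z) dy ∧ dz

For a 1-form omega = sum_i f_i dx_i, the exterior derivative is
  d(omega) = sum_{i < j} (∂f_j/∂x_i - ∂f_i/∂x_j) dx_i ∧ dx_j.
  coefficient of dx ∧ dy: ∂f_2/∂x - ∂f_1/∂y = ∂(1)/∂x - ∂(4*y^2 + 3*z^2)/∂y = -8*y
  coefficient of dx ∧ dz: ∂f_3/∂x - ∂f_1/∂z = ∂(y*(y + z))/∂x - ∂(4*y^2 + 3*z^2)/∂z = -6*z
  coefficient of dy ∧ dz: ∂f_3/∂y - ∂f_2/∂z = ∂(y*(y + z))/∂y - ∂(1)/∂z = 2*y + z
Assembling: d(omega) = (-8*y) dx ∧ dy + (-6*z) dx ∧ dz + (2*y + z) dy ∧ dz.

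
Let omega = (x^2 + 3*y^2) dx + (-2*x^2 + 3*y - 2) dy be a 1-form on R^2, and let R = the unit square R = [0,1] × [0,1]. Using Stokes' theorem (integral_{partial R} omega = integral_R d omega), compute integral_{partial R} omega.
integral_(partial R) omega = -5

Stokes: integral_partial_R omega = integral_R d omega with d omega = (∂Q/∂x - ∂P/∂y) dx ∧ dy.
  ∂Q/∂x = -4*x
  ∂P/∂y = 6*y
  integrand = ∂Q/∂x - ∂P/∂y = -4*x - 6*y.
Integrating over R: integral_0^1 integral_0^1 (-4*x - 6*y) dx dy = -5.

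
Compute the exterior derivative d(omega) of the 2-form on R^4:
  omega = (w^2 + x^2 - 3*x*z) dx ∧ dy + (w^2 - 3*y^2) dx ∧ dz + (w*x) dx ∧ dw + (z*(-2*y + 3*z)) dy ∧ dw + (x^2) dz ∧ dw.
d(omega) = (-3*x + 6*y) dx ∧ dy ∧ dz + (2*w) dx ∧ dy ∧ dw + (2*w + 2*x) dx ∧ dz ∧ dw + (2*y - 6*z) dy ∧ dz ∧ dw

For a 2-form omega = sum_{i<j} g_{ij} dx_i ∧ dx_j, the exterior derivative is
  d(omega) = sum_{i<j} d(g_{ij}) ∧ dx_i ∧ dx_j = sum_{i<j, k} (∂g_{ij}/∂x_k) dx_k ∧ dx_i ∧ dx_j.
Expand each term, using dx_k ∧ dx_i ∧ dx_j = sgn(permutation) dx_{(a)} ∧ dx_{(b)} ∧ dx_{(c)} with (a < b < c) sorted:
  d(w^2 + x^2 - 3*x*z) includes (∂/∂z)(w^2 + x^2 - 3*x*z) dz = (-3*x) dz, which multiplied by dx ∧ dy gives (-3*x) dx ∧ dy ∧ dz
  d(w^2 + x^2 - 3*x*z) includes (∂/∂w)(w^2 + x^2 - 3*x*z) dw = (2*w) dw, which multiplied by dx ∧ dy gives (2*w) dx ∧ dy ∧ dw
  d(w^2 - 3*y^2) includes (∂/∂y)(w^2 - 3*y^2) dy = (-6*y) dy, which multiplied by dx ∧ dz gives (6*y) dx ∧ dy ∧ dz
  d(w^2 - 3*y^2) includes (∂/∂w)(w^2 - 3*y^2) dw = (2*w) dw, which multiplied by dx ∧ dz gives (2*w) dx ∧ dz ∧ dw
  d(z*(-2*y + 3*z)) includes (∂/∂z)(z*(-2*y + 3*z)) dz = (-2*y + 6*z) dz, which multiplied by dy ∧ dw gives (2*y - 6*z) dy ∧ dz ∧ dw
  d(x^2) includes (∂/∂x)(x^2) dx = (2*x) dx, which multiplied by dz ∧ dw gives (2*x) dx ∧ dz ∧ dw
Collecting like 3-forms: d(omega) = (-3*x + 6*y) dx ∧ dy ∧ dz + (2*w) dx ∧ dy ∧ dw + (2*w + 2*x) dx ∧ dz ∧ dw + (2*y - 6*z) dy ∧ dz ∧ dw.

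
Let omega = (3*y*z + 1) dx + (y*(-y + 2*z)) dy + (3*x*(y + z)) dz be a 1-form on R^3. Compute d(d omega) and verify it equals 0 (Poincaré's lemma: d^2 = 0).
d(d omega) = 0

Step 1: d omega = sum_{i<j} (∂f_j/∂x_i - ∂f_i/∂x_j) dx_i ∧ dx_j:
  coeff of dx ∧ dy: -3*z
  coeff of dx ∧ dz: 3*z
  coeff of dy ∧ dz: 3*x - 2*y
Step 2: Apply d again to each 2-form coefficient. The only possible 3-form in R^3 is dx ∧ dy ∧ dz, with coefficient
  ∂(coeff of dy∧dz)/∂x - ∂(coeff of dx∧dz)/∂y + ∂(coeff of dx∧dy)/∂z
  = ∂/∂x (3*x - 2*y) - ∂/∂y (3*z) + ∂/∂z (-3*z).
Each of these terms simplifies to sums of mixed partials that cancel in pairs. The result is 0 (by equality of mixed partials for smooth functions — Schwarz / Clairaut).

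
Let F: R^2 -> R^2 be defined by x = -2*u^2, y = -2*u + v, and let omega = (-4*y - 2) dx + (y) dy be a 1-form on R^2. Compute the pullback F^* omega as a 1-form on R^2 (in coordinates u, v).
F^* omega = (-32*u^2 + 16*u*v + 12*u - 2*v) du + (-2*u + v) dv

Using F^*(f dg) = (f ∘ F) d(g ∘ F), substitute each coordinate x_i by F_i(u, v) in f_i, and replace dx_i by d F_i = (∂F_i/∂u) du + (∂F_i/∂v) dv.
  For the x component: f_1(F) = 8*u - 4*v - 2; d F_1 = (-4*u) du + (0) dv
  For the y component: f_2(F) = -2*u + v; d F_2 = (-2) du + (1) dv
Combining and collecting du, dv coefficients:
  coeff of du: -32*u^2 + 16*u*v + 12*u - 2*v
  coeff of dv: -2*u + v
F^* omega = (-32*u^2 + 16*u*v + 12*u - 2*v) du + (-2*u + v) dv.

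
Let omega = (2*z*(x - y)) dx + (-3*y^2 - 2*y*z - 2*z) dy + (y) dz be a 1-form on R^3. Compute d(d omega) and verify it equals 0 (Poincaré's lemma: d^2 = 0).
d(d omega) = 0

Step 1: d omega = sum_{i<j} (∂f_j/∂x_i - ∂f_i/∂x_j) dx_i ∧ dx_j:
  coeff of dx ∧ dy: 2*z
  coeff of dx ∧ dz: -2*x + 2*y
  coeff of dy ∧ dz: 2*y + 3
Step 2: Apply d again to each 2-form coefficient. The only possible 3-form in R^3 is dx ∧ dy ∧ dz, with coefficient
  ∂(coeff of dy∧dz)/∂x - ∂(coeff of dx∧dz)/∂y + ∂(coeff of dx∧dy)/∂z
  = ∂/∂x (2*y + 3) - ∂/∂y (-2*x + 2*y) + ∂/∂z (2*z).
Each of these terms simplifies to sums of mixed partials that cancel in pairs. The result is 0 (by equality of mixed partials for smooth functions — Schwarz / Clairaut).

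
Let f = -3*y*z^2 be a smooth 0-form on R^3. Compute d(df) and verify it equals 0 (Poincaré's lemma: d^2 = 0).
d(df) = 0

Step 1: df = sum_i (∂f/∂x_i) dx_i = (0) dx + (-3*z^2) dy + (-6*y*z) dz.
Step 2: Apply d again. Using the 1-form formula, the coefficient of dx ∧ dy in d(df) is ∂^2 f/∂x ∂y - ∂^2 f/∂y ∂x = (0) - (0) = 0 (equality of mixed partials for smooth f).
Similarly for dx ∧ dz and dy ∧ dz — all coefficients vanish. So d(df) = 0.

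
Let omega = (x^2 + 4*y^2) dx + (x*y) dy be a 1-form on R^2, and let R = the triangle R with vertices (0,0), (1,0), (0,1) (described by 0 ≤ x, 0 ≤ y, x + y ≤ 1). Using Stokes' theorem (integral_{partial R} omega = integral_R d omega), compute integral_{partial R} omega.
integral_(partial R) omega = -7/6

Stokes: integral_partial_R omega = integral_R d omega with d omega = (∂Q/∂x - ∂P/∂y) dx ∧ dy.
  ∂Q/∂x = y
  ∂P/∂y = 8*y
  integrand = ∂Q/∂x - ∂P/∂y = -7*y.
Integrating over R: integral_0^1 integral_0^{1-x} (-7*y) dy dx = -7/6.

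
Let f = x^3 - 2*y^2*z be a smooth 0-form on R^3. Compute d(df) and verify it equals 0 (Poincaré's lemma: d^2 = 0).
d(df) = 0

Step 1: df = sum_i (∂f/∂x_i) dx_i = (3*x^2) dx + (-4*y*z) dy + (-2*y^2) dz.
Step 2: Apply d again. Using the 1-form formula, the coefficient of dx ∧ dy in d(df) is ∂^2 f/∂x ∂y - ∂^2 f/∂y ∂x = (0) - (0) = 0 (equality of mixed partials for smooth f).
Similarly for dx ∧ dz and dy ∧ dz — all coefficients vanish. So d(df) = 0.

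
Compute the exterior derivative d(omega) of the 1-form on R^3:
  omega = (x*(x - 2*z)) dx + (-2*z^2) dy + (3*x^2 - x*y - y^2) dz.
d(omega) = (8*x - y) dx ∧ dz + (-x - 2*y + 4*z) dy ∧ dz

For a 1-form omega = sum_i f_i dx_i, the exterior derivative is
  d(omega) = sum_{i < j} (∂f_j/∂x_i - ∂f_i/∂x_j) dx_i ∧ dx_j.
  coefficient of dx ∧ dz: ∂f_3/∂x - ∂f_1/∂z = ∂(3*x^2 - x*y - y^2)/∂x - ∂(x*(x - 2*z))/∂z = 8*x - y
  coefficient of dy ∧ dz: ∂f_3/∂y - ∂f_2/∂z = ∂(3*x^2 - x*y - y^2)/∂y - ∂(-2*z^2)/∂z = -x - 2*y + 4*z
Assembling: d(omega) = (8*x - y) dx ∧ dz + (-x - 2*y + 4*z) dy ∧ dz.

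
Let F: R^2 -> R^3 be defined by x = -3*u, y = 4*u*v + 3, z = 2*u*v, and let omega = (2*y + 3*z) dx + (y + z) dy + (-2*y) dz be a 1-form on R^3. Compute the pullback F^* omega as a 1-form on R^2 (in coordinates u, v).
F^* omega = (8*u*v^2 - 42*u*v - 18) du + (8*u^2*v) dv

Using F^*(f dg) = (f ∘ F) d(g ∘ F), substitute each coordinate x_i by F_i(u, v) in f_i, and replace dx_i by d F_i = (∂F_i/∂u) du + (∂F_i/∂v) dv.
  For the x component: f_1(F) = 14*u*v + 6; d F_1 = (-3) du + (0) dv
  For the y component: f_2(F) = 6*u*v + 3; d F_2 = (4*v) du + (4*u) dv
  For the z component: f_3(F) = -8*u*v - 6; d F_3 = (2*v) du + (2*u) dv
Combining and collecting du, dv coefficients:
  coeff of du: 8*u*v^2 - 42*u*v - 18
  coeff of dv: 8*u^2*v
F^* omega = (8*u*v^2 - 42*u*v - 18) du + (8*u^2*v) dv.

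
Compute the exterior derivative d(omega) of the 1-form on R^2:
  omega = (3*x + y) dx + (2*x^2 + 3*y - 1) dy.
d(omega) = (4*x - 1) dx ∧ dy

For a 1-form omega = sum_i f_i dx_i, the exterior derivative is
  d(omega) = sum_{i < j} (∂f_j/∂x_i - ∂f_i/∂x_j) dx_i ∧ dx_j.
  coefficient of dx ∧ dy: ∂f_2/∂x - ∂f_1/∂y = ∂(2*x^2 + 3*y - 1)/∂x - ∂(3*x + y)/∂y = 4*x - 1
Assembling: d(omega) = (4*x - 1) dx ∧ dy.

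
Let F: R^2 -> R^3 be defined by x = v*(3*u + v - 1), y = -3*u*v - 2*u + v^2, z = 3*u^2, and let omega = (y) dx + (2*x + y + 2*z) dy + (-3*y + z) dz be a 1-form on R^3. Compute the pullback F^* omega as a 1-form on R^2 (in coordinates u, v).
F^* omega = (18*u^3 + 36*u^2*v + 24*u^2 - 36*u*v^2 - 6*u*v + 4*u - 6*v^3 + 4*v) du + (-18*u^3 - 6*u^2*v - 6*u*v^2 + u*v + 2*u + 8*v^3 - 5*v^2) dv

Using F^*(f dg) = (f ∘ F) d(g ∘ F), substitute each coordinate x_i by F_i(u, v) in f_i, and replace dx_i by d F_i = (∂F_i/∂u) du + (∂F_i/∂v) dv.
  For the x component: f_1(F) = -3*u*v - 2*u + v^2; d F_1 = (3*v) du + (3*u + 2*v - 1) dv
  For the y component: f_2(F) = 6*u^2 + 3*u*v - 2*u + 3*v^2 - 2*v; d F_2 = (-3*v - 2) du + (-3*u + 2*v) dv
  For the z component: f_3(F) = 3*u^2 + 9*u*v + 6*u - 3*v^2; d F_3 = (6*u) du + (0) dv
Combining and collecting du, dv coefficients:
  coeff of du: 18*u^3 + 36*u^2*v + 24*u^2 - 36*u*v^2 - 6*u*v + 4*u - 6*v^3 + 4*v
  coeff of dv: -18*u^3 - 6*u^2*v - 6*u*v^2 + u*v + 2*u + 8*v^3 - 5*v^2
F^* omega = (18*u^3 + 36*u^2*v + 24*u^2 - 36*u*v^2 - 6*u*v + 4*u - 6*v^3 + 4*v) du + (-18*u^3 - 6*u^2*v - 6*u*v^2 + u*v + 2*u + 8*v^3 - 5*v^2) dv.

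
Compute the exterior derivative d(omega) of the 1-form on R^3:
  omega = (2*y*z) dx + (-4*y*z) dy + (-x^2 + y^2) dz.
d(omega) = (-2*z) dx ∧ dy + (-2*x - 2*y) dx ∧ dz + (6*y) dy ∧ dz

For a 1-form omega = sum_i f_i dx_i, the exterior derivative is
  d(omega) = sum_{i < j} (∂f_j/∂x_i - ∂f_i/∂x_j) dx_i ∧ dx_j.
  coefficient of dx ∧ dy: ∂f_2/∂x - ∂f_1/∂y = ∂(-4*y*z)/∂x - ∂(2*y*z)/∂y = -2*z
  coefficient of dx ∧ dz: ∂f_3/∂x - ∂f_1/∂z = ∂(-x^2 + y^2)/∂x - ∂(2*y*z)/∂z = -2*x - 2*y
  coefficient of dy ∧ dz: ∂f_3/∂y - ∂f_2/∂z = ∂(-x^2 + y^2)/∂y - ∂(-4*y*z)/∂z = 6*y
Assembling: d(omega) = (-2*z) dx ∧ dy + (-2*x - 2*y) dx ∧ dz + (6*y) dy ∧ dz.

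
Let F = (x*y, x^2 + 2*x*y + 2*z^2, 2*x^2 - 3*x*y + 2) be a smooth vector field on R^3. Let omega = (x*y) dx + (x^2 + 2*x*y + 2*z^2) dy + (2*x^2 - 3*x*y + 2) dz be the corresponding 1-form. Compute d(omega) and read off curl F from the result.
d(omega) = (-3*x - 4*z) dy ∧ dz + (-4*x + 3*y) dz ∧ dx + (x + 2*y) dx ∧ dy; curl F = (-3*x - 4*z, -4*x + 3*y, x + 2*y)

d omega = sum_{i<j} (∂f_j/∂x_i - ∂f_i/∂x_j) dx_i ∧ dx_j. Under the identification (dy ∧ dz, dz ∧ dx, dx ∧ dy) ↔ (e_x, e_y, e_z), the coefficients are exactly the components of curl F. Compute:
  ∂R/∂y - ∂Q/∂z = (-3*x) - (4*z) = -3*x - 4*z
  ∂P/∂z - ∂R/∂x = (0) - (4*x - 3*y) = -4*x + 3*y
  ∂Q/∂x - ∂P/∂y = (2*x + 2*y) - (x) = x + 2*y.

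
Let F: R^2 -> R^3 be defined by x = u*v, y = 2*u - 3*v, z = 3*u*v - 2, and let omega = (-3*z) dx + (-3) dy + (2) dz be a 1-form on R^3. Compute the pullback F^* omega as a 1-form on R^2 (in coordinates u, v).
F^* omega = (-9*u*v^2 + 12*v - 6) du + (-9*u^2*v + 12*u + 9) dv

Using F^*(f dg) = (f ∘ F) d(g ∘ F), substitute each coordinate x_i by F_i(u, v) in f_i, and replace dx_i by d F_i = (∂F_i/∂u) du + (∂F_i/∂v) dv.
  For the x component: f_1(F) = -9*u*v + 6; d F_1 = (v) du + (u) dv
  For the y component: f_2(F) = -3; d F_2 = (2) du + (-3) dv
  For the z component: f_3(F) = 2; d F_3 = (3*v) du + (3*u) dv
Combining and collecting du, dv coefficients:
  coeff of du: -9*u*v^2 + 12*v - 6
  coeff of dv: -9*u^2*v + 12*u + 9
F^* omega = (-9*u*v^2 + 12*v - 6) du + (-9*u^2*v + 12*u + 9) dv.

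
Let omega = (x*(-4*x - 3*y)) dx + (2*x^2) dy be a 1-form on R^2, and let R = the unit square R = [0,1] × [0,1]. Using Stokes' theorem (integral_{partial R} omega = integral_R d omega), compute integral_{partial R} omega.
integral_(partial R) omega = 7/2

Stokes: integral_partial_R omega = integral_R d omega with d omega = (∂Q/∂x - ∂P/∂y) dx ∧ dy.
  ∂Q/∂x = 4*x
  ∂P/∂y = -3*x
  integrand = ∂Q/∂x - ∂P/∂y = 7*x.
Integrating over R: integral_0^1 integral_0^1 (7*x) dx dy = 7/2.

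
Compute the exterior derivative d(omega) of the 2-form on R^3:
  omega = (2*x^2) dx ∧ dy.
d(omega) = 0

For a 2-form omega = sum_{i<j} g_{ij} dx_i ∧ dx_j, the exterior derivative is
  d(omega) = sum_{i<j} d(g_{ij}) ∧ dx_i ∧ dx_j = sum_{i<j, k} (∂g_{ij}/∂x_k) dx_k ∧ dx_i ∧ dx_j.
Expand each term, using dx_k ∧ dx_i ∧ dx_j = sgn(permutation) dx_{(a)} ∧ dx_{(b)} ∧ dx_{(c)} with (a < b < c) sorted:

Collecting like 3-forms: d(omega) = 0.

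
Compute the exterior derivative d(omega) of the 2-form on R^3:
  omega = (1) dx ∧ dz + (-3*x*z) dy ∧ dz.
d(omega) = (-3*z) dx ∧ dy ∧ dz

For a 2-form omega = sum_{i<j} g_{ij} dx_i ∧ dx_j, the exterior derivative is
  d(omega) = sum_{i<j} d(g_{ij}) ∧ dx_i ∧ dx_j = sum_{i<j, k} (∂g_{ij}/∂x_k) dx_k ∧ dx_i ∧ dx_j.
Expand each term, using dx_k ∧ dx_i ∧ dx_j = sgn(permutation) dx_{(a)} ∧ dx_{(b)} ∧ dx_{(c)} with (a < b < c) sorted:
  d(-3*x*z) includes (∂/∂x)(-3*x*z) dx = (-3*z) dx, which multiplied by dy ∧ dz gives (-3*z) dx ∧ dy ∧ dz
Collecting like 3-forms: d(omega) = (-3*z) dx ∧ dy ∧ dz.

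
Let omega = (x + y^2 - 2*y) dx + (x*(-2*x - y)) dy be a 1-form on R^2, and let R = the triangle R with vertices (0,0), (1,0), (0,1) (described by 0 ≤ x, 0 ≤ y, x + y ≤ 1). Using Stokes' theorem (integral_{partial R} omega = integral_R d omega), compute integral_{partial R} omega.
integral_(partial R) omega = -1/6

Stokes: integral_partial_R omega = integral_R d omega with d omega = (∂Q/∂x - ∂P/∂y) dx ∧ dy.
  ∂Q/∂x = -4*x - y
  ∂P/∂y = 2*y - 2
  integrand = ∂Q/∂x - ∂P/∂y = -4*x - 3*y + 2.
Integrating over R: integral_0^1 integral_0^{1-x} (-4*x - 3*y + 2) dy dx = -1/6.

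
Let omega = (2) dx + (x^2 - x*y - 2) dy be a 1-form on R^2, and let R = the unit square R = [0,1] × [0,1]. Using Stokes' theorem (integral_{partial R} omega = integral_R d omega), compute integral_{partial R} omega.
integral_(partial R) omega = 1/2

Stokes: integral_partial_R omega = integral_R d omega with d omega = (∂Q/∂x - ∂P/∂y) dx ∧ dy.
  ∂Q/∂x = 2*x - y
  ∂P/∂y = 0
  integrand = ∂Q/∂x - ∂P/∂y = 2*x - y.
Integrating over R: integral_0^1 integral_0^1 (2*x - y) dx dy = 1/2.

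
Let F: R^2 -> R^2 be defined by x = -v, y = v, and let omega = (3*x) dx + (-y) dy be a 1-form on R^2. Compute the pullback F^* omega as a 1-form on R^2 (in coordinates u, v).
F^* omega = (2*v) dv

Using F^*(f dg) = (f ∘ F) d(g ∘ F), substitute each coordinate x_i by F_i(u, v) in f_i, and replace dx_i by d F_i = (∂F_i/∂u) du + (∂F_i/∂v) dv.
  For the x component: f_1(F) = -3*v; d F_1 = (0) du + (-1) dv
  For the y component: f_2(F) = -v; d F_2 = (0) du + (1) dv
Combining and collecting du, dv coefficients:
  coeff of du: 0
  coeff of dv: 2*v
F^* omega = (2*v) dv.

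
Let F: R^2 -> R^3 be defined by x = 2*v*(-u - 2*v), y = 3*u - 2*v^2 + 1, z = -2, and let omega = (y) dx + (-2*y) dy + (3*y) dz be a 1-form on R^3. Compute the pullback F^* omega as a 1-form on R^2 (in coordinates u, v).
F^* omega = (-6*u*v - 18*u + 4*v^3 + 12*v^2 - 2*v - 6) du + (2*u*(-3*u + 2*v^2 - 1)) dv

Using F^*(f dg) = (f ∘ F) d(g ∘ F), substitute each coordinate x_i by F_i(u, v) in f_i, and replace dx_i by d F_i = (∂F_i/∂u) du + (∂F_i/∂v) dv.
  For the x component: f_1(F) = 3*u - 2*v^2 + 1; d F_1 = (-2*v) du + (-2*u - 8*v) dv
  For the y component: f_2(F) = -6*u + 4*v^2 - 2; d F_2 = (3) du + (-4*v) dv
  For the z component: f_3(F) = 9*u - 6*v^2 + 3; d F_3 = (0) du + (0) dv
Combining and collecting du, dv coefficients:
  coeff of du: -6*u*v - 18*u + 4*v^3 + 12*v^2 - 2*v - 6
  coeff of dv: 2*u*(-3*u + 2*v^2 - 1)
F^* omega = (-6*u*v - 18*u + 4*v^3 + 12*v^2 - 2*v - 6) du + (2*u*(-3*u + 2*v^2 - 1)) dv.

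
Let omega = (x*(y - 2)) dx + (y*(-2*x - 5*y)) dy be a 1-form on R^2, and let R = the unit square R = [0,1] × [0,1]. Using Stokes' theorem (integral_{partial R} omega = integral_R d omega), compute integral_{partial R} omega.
integral_(partial R) omega = -3/2

Stokes: integral_partial_R omega = integral_R d omega with d omega = (∂Q/∂x - ∂P/∂y) dx ∧ dy.
  ∂Q/∂x = -2*y
  ∂P/∂y = x
  integrand = ∂Q/∂x - ∂P/∂y = -x - 2*y.
Integrating over R: integral_0^1 integral_0^1 (-x - 2*y) dx dy = -3/2.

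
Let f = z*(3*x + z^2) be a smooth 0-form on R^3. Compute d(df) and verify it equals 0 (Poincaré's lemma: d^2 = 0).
d(df) = 0

Step 1: df = sum_i (∂f/∂x_i) dx_i = (3*z) dx + (0) dy + (3*x + 3*z^2) dz.
Step 2: Apply d again. Using the 1-form formula, the coefficient of dx ∧ dy in d(df) is ∂^2 f/∂x ∂y - ∂^2 f/∂y ∂x = (0) - (0) = 0 (equality of mixed partials for smooth f).
Similarly for dx ∧ dz and dy ∧ dz — all coefficients vanish. So d(df) = 0.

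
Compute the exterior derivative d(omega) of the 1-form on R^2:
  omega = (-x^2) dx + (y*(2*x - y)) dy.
d(omega) = (2*y) dx ∧ dy

For a 1-form omega = sum_i f_i dx_i, the exterior derivative is
  d(omega) = sum_{i < j} (∂f_j/∂x_i - ∂f_i/∂x_j) dx_i ∧ dx_j.
  coefficient of dx ∧ dy: ∂f_2/∂x - ∂f_1/∂y = ∂(y*(2*x - y))/∂x - ∂(-x^2)/∂y = 2*y
Assembling: d(omega) = (2*y) dx ∧ dy.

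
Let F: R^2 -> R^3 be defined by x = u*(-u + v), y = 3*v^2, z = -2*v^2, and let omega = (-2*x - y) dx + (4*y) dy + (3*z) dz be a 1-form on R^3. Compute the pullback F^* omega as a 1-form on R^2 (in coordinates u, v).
F^* omega = (-4*u^3 + 6*u^2*v + 4*u*v^2 - 3*v^3) du + (2*u^3 - 2*u^2*v - 3*u*v^2 + 96*v^3) dv

Using F^*(f dg) = (f ∘ F) d(g ∘ F), substitute each coordinate x_i by F_i(u, v) in f_i, and replace dx_i by d F_i = (∂F_i/∂u) du + (∂F_i/∂v) dv.
  For the x component: f_1(F) = 2*u^2 - 2*u*v - 3*v^2; d F_1 = (-2*u + v) du + (u) dv
  For the y component: f_2(F) = 12*v^2; d F_2 = (0) du + (6*v) dv
  For the z component: f_3(F) = -6*v^2; d F_3 = (0) du + (-4*v) dv
Combining and collecting du, dv coefficients:
  coeff of du: -4*u^3 + 6*u^2*v + 4*u*v^2 - 3*v^3
  coeff of dv: 2*u^3 - 2*u^2*v - 3*u*v^2 + 96*v^3
F^* omega = (-4*u^3 + 6*u^2*v + 4*u*v^2 - 3*v^3) du + (2*u^3 - 2*u^2*v - 3*u*v^2 + 96*v^3) dv.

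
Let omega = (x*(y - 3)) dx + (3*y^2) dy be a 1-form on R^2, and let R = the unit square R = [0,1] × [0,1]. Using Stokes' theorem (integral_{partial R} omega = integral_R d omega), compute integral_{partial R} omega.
integral_(partial R) omega = -1/2

Stokes: integral_partial_R omega = integral_R d omega with d omega = (∂Q/∂x - ∂P/∂y) dx ∧ dy.
  ∂Q/∂x = 0
  ∂P/∂y = x
  integrand = ∂Q/∂x - ∂P/∂y = -x.
Integrating over R: integral_0^1 integral_0^1 (-x) dx dy = -1/2.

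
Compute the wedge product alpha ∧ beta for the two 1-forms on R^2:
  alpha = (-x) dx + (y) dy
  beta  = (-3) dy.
alpha ∧ beta = (3*x) dx ∧ dy

Distribute the wedge, using dx_i ∧ dx_j = -dx_j ∧ dx_i and dx_i ∧ dx_i = 0. For each pair (i, j) with i < j, the coefficient of dx_i ∧ dx_j in alpha ∧ beta is (alpha_i * beta_j - alpha_j * beta_i). Collecting: alpha ∧ beta = (3*x) dx ∧ dy.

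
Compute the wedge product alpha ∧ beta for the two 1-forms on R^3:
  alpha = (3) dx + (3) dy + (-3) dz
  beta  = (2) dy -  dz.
alpha ∧ beta = (6) dx ∧ dy + (-3) dx ∧ dz + (3) dy ∧ dz

Distribute the wedge, using dx_i ∧ dx_j = -dx_j ∧ dx_i and dx_i ∧ dx_i = 0. For each pair (i, j) with i < j, the coefficient of dx_i ∧ dx_j in alpha ∧ beta is (alpha_i * beta_j - alpha_j * beta_i). Collecting: alpha ∧ beta = (6) dx ∧ dy + (-3) dx ∧ dz + (3) dy ∧ dz.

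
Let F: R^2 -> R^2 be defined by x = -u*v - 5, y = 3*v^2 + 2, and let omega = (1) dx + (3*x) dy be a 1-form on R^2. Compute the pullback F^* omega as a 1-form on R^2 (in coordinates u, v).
F^* omega = (-v) du + (-18*u*v^2 - u - 90*v) dv

Using F^*(f dg) = (f ∘ F) d(g ∘ F), substitute each coordinate x_i by F_i(u, v) in f_i, and replace dx_i by d F_i = (∂F_i/∂u) du + (∂F_i/∂v) dv.
  For the x component: f_1(F) = 1; d F_1 = (-v) du + (-u) dv
  For the y component: f_2(F) = -3*u*v - 15; d F_2 = (0) du + (6*v) dv
Combining and collecting du, dv coefficients:
  coeff of du: -v
  coeff of dv: -18*u*v^2 - u - 90*v
F^* omega = (-v) du + (-18*u*v^2 - u - 90*v) dv.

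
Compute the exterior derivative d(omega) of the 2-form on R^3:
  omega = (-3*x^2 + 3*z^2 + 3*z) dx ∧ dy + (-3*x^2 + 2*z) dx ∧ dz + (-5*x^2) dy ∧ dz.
d(omega) = (-10*x + 6*z + 3) dx ∧ dy ∧ dz

For a 2-form omega = sum_{i<j} g_{ij} dx_i ∧ dx_j, the exterior derivative is
  d(omega) = sum_{i<j} d(g_{ij}) ∧ dx_i ∧ dx_j = sum_{i<j, k} (∂g_{ij}/∂x_k) dx_k ∧ dx_i ∧ dx_j.
Expand each term, using dx_k ∧ dx_i ∧ dx_j = sgn(permutation) dx_{(a)} ∧ dx_{(b)} ∧ dx_{(c)} with (a < b < c) sorted:
  d(-3*x^2 + 3*z^2 + 3*z) includes (∂/∂z)(-3*x^2 + 3*z^2 + 3*z) dz = (6*z + 3) dz, which multiplied by dx ∧ dy gives (6*z + 3) dx ∧ dy ∧ dz
  d(-5*x^2) includes (∂/∂x)(-5*x^2) dx = (-10*x) dx, which multiplied by dy ∧ dz gives (-10*x) dx ∧ dy ∧ dz
Collecting like 3-forms: d(omega) = (-10*x + 6*z + 3) dx ∧ dy ∧ dz.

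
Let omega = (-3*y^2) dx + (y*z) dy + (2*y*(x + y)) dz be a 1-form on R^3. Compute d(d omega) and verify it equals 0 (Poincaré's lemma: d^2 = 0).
d(d omega) = 0

Step 1: d omega = sum_{i<j} (∂f_j/∂x_i - ∂f_i/∂x_j) dx_i ∧ dx_j:
  coeff of dx ∧ dy: 6*y
  coeff of dx ∧ dz: 2*y
  coeff of dy ∧ dz: 2*x + 3*y
Step 2: Apply d again to each 2-form coefficient. The only possible 3-form in R^3 is dx ∧ dy ∧ dz, with coefficient
  ∂(coeff of dy∧dz)/∂x - ∂(coeff of dx∧dz)/∂y + ∂(coeff of dx∧dy)/∂z
  = ∂/∂x (2*x + 3*y) - ∂/∂y (2*y) + ∂/∂z (6*y).
Each of these terms simplifies to sums of mixed partials that cancel in pairs. The result is 0 (by equality of mixed partials for smooth functions — Schwarz / Clairaut).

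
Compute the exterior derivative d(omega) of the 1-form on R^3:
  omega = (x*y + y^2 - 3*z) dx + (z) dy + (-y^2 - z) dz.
d(omega) = (-x - 2*y) dx ∧ dy + (3) dx ∧ dz + (-2*y - 1) dy ∧ dz

For a 1-form omega = sum_i f_i dx_i, the exterior derivative is
  d(omega) = sum_{i < j} (∂f_j/∂x_i - ∂f_i/∂x_j) dx_i ∧ dx_j.
  coefficient of dx ∧ dy: ∂f_2/∂x - ∂f_1/∂y = ∂(z)/∂x - ∂(x*y + y^2 - 3*z)/∂y = -x - 2*y
  coefficient of dx ∧ dz: ∂f_3/∂x - ∂f_1/∂z = ∂(-y^2 - z)/∂x - ∂(x*y + y^2 - 3*z)/∂z = 3
  coefficient of dy ∧ dz: ∂f_3/∂y - ∂f_2/∂z = ∂(-y^2 - z)/∂y - ∂(z)/∂z = -2*y - 1
Assembling: d(omega) = (-x - 2*y) dx ∧ dy + (3) dx ∧ dz + (-2*y - 1) dy ∧ dz.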